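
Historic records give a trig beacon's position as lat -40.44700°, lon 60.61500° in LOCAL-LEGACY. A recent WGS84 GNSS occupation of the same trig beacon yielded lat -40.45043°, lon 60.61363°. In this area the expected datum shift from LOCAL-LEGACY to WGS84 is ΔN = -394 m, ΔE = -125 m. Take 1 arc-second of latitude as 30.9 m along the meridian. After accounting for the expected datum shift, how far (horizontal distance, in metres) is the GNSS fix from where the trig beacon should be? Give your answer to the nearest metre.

15 m

Observed coordinate differences: Δφ = -0.00343°, Δλ = -0.00137°.
Converting to metres (1° lat = 111240 m, cos φ = 0.761006): observed ΔN = -381.6 m, observed ΔE = -116.0 m.
Subtracting the expected shift leaves a residual of -381.6 − (-394) = 12.4 m north and -116.0 − (-125) = 9.0 m east.
Residual distance = √(12.4² + 9.0²) = 15.4 m.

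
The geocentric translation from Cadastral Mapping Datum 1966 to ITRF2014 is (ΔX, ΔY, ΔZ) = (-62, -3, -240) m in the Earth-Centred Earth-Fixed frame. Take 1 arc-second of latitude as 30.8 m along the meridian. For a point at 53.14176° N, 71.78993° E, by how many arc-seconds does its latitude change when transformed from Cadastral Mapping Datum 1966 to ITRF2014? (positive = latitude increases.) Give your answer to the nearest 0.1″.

sin φ = 0.800122, cos φ = 0.599837, sin λ = 0.949917, cos λ = 0.312502.
North component: ΔN = −sin φ cos λ·ΔX − sin φ sin λ·ΔY + cos φ·ΔZ = −(0.800122)(0.312502)(-62) − (0.800122)(0.949917)(-3) + (0.599837)(-240) = -126.18 m.
1° of latitude spans 3600 × 30.80 = 110880 m, so Δφ = -126.18 / 110880 × 3600 = -4.097″.

Δφ = -4.1″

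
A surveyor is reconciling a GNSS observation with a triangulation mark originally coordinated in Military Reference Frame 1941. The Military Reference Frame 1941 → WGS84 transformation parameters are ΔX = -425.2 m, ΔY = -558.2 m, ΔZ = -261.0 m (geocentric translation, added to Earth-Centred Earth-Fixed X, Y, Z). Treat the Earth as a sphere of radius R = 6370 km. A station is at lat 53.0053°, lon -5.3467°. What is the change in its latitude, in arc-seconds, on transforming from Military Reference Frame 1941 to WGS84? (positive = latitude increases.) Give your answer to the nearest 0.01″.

sin φ = 0.798691, cos φ = 0.601741, sin λ = -0.093182, cos λ = 0.995649.
North component: ΔN = −sin φ cos λ·ΔX − sin φ sin λ·ΔY + cos φ·ΔZ = −(0.798691)(0.995649)(-425.2) − (0.798691)(-0.093182)(-558.2) + (0.601741)(-261.0) = 139.53 m.
1° of latitude spans πR/180 = 111177 m, so Δφ = 139.53 / 111177 × 3600 = 4.518″.

Δφ = 4.52″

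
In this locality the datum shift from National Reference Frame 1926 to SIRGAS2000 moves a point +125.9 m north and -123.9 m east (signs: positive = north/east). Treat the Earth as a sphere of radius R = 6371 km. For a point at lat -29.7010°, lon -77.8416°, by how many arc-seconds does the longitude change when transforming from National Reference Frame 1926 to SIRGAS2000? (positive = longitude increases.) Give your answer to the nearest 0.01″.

Δλ = -4.62″

At latitude -29.7010°, cos φ = 0.868623.
One radian of longitude at latitude φ spans R cos φ, so Δλ = ΔE / (R cos φ) = -123.9 / (6371000 × 0.868623) = -2.2389e-05 rad = -4.618″.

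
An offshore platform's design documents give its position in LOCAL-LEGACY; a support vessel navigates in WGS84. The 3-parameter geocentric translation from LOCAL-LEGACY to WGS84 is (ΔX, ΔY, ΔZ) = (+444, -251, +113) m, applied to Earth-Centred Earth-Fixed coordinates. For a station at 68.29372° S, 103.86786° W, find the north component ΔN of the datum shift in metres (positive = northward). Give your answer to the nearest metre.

At φ = -68.29372°, λ = -103.86786°: sin φ = -0.929092, cos φ = 0.369849, sin λ = -0.970851, cos λ = -0.239683.
ΔN = −sin φ cos λ·ΔX − sin φ sin λ·ΔY + cos φ·ΔZ = −(-0.929092)(-0.239683)(444) − (-0.929092)(-0.970851)(-251) + (0.369849)(113) = 169.32 m.

ΔN = 169 m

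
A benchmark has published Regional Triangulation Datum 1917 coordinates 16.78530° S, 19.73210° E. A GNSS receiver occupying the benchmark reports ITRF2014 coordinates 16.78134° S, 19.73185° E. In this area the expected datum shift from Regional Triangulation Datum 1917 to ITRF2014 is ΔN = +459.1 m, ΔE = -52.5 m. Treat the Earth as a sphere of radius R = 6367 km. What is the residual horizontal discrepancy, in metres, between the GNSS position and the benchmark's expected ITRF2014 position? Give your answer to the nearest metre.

32 m

Observed coordinate differences: Δφ = +0.00396°, Δλ = -0.00025°.
Converting to metres (1° lat = 111125 m, cos φ = 0.957394): observed ΔN = 440.1 m, observed ΔE = -26.6 m.
Subtracting the expected shift leaves a residual of 440.1 − (459.1) = -19.0 m north and -26.6 − (-52.5) = 25.9 m east.
Residual distance = √((-19.0)² + 25.9²) = 32.2 m.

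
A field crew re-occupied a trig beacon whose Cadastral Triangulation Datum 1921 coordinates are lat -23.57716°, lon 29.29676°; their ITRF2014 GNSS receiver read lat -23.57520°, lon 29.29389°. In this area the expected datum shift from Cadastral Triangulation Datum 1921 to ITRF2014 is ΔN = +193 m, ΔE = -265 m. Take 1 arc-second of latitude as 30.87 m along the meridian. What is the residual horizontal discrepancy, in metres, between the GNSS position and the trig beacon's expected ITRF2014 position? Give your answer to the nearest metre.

Observed coordinate differences: Δφ = +0.00196°, Δλ = -0.00287°.
Converting to metres (1° lat = 111132 m, cos φ = 0.916522): observed ΔN = 217.8 m, observed ΔE = -292.3 m.
Subtracting the expected shift leaves a residual of 217.8 − (193) = 24.8 m north and -292.3 − (-265) = -27.3 m east.
Residual distance = √(24.8² + (-27.3)²) = 36.9 m.

37 m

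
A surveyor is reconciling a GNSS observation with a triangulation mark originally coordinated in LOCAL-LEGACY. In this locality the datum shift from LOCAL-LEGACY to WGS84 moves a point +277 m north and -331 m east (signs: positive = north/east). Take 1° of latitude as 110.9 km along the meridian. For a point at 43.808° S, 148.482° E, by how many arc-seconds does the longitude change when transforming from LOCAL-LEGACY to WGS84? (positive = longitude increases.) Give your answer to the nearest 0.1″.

Δλ = -14.9″

At latitude -43.808°, cos φ = 0.721664.
1° of longitude at this latitude = 110.9 × cos φ = 80.03 km, so Δλ = -331.0 / 80032.5 = -0.0041358° = -14.889″.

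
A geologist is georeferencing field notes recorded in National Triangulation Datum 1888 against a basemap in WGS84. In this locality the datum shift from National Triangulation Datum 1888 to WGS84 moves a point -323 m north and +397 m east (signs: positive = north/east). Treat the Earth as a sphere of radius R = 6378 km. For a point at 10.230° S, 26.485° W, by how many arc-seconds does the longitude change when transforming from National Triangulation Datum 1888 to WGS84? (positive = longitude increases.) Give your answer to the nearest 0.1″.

Δλ = 13.0″

At latitude -10.230°, cos φ = 0.984103.
One radian of longitude at latitude φ spans R cos φ, so Δλ = ΔE / (R cos φ) = 397.0 / (6378000 × 0.984103) = 6.3251e-05 rad = 13.046″.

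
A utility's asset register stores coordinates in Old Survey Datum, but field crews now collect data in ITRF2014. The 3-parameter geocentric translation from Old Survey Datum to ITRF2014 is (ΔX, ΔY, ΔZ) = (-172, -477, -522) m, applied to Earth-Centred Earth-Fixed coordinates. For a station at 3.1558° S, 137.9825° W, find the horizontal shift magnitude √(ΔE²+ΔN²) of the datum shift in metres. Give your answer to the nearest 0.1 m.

At φ = -3.1558°, λ = -137.9825°: sin φ = -0.055051, cos φ = 0.998484, sin λ = -0.669358, cos λ = -0.742940.
ΔE = −sin λ·ΔX + cos λ·ΔY = −(-0.669358)·(-172) + (-0.742940)·(-477) = 239.25 m.
ΔN = −sin φ cos λ·ΔX − sin φ sin λ·ΔY + cos φ·ΔZ = −(-0.055051)(-0.742940)(-172) − (-0.055051)(-0.669358)(-477) + (0.998484)(-522) = -496.60 m.
Horizontal magnitude = √(ΔE² + ΔN²) = √(239.25² + (-496.60)²) = 551.23 m.

551.2 m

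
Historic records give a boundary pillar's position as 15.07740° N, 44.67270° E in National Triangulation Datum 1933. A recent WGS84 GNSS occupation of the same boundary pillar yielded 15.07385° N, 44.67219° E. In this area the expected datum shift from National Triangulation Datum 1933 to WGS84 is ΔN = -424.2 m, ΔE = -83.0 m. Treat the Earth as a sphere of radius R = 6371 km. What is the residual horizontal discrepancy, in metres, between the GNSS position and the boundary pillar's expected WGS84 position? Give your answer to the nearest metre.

41 m

Observed coordinate differences: Δφ = -0.00355°, Δλ = -0.00051°.
Converting to metres (1° lat = 111195 m, cos φ = 0.965575): observed ΔN = -394.7 m, observed ΔE = -54.8 m.
Subtracting the expected shift leaves a residual of -394.7 − (-424.2) = 29.5 m north and -54.8 − (-83.0) = 28.2 m east.
Residual distance = √(29.5² + 28.2²) = 40.8 m.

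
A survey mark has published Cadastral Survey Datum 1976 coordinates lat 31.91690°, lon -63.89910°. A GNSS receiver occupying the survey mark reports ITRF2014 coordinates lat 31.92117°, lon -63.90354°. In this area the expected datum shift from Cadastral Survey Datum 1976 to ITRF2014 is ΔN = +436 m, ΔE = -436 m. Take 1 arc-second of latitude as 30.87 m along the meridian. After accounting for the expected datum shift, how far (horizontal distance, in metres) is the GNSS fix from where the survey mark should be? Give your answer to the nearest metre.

42 m

Observed coordinate differences: Δφ = +0.00427°, Δλ = -0.00444°.
Converting to metres (1° lat = 111132 m, cos φ = 0.848816): observed ΔN = 474.5 m, observed ΔE = -418.8 m.
Subtracting the expected shift leaves a residual of 474.5 − (436) = 38.5 m north and -418.8 − (-436) = 17.2 m east.
Residual distance = √(38.5² + 17.2²) = 42.2 m.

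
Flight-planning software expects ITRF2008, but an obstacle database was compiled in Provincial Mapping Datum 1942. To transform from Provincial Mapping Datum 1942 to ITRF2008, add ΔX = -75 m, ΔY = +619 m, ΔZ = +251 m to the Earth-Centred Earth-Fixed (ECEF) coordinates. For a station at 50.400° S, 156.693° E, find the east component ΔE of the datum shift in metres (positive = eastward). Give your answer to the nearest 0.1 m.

ΔE = -538.8 m

At φ = -50.400°, λ = 156.693°: sin φ = -0.770513, cos φ = 0.637424, sin λ = 0.395658, cos λ = -0.918398.
ΔE = −sin λ·ΔX + cos λ·ΔY = −(0.395658)·(-75) + (-0.918398)·(619) = -538.81 m.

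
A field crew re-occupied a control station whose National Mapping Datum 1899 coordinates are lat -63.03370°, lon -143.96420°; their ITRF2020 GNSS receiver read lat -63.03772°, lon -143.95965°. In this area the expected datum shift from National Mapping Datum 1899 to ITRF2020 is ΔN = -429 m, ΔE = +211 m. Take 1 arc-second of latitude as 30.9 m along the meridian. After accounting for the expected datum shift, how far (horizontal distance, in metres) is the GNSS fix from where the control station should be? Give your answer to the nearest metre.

Observed coordinate differences: Δφ = -0.00402°, Δλ = +0.00455°.
Converting to metres (1° lat = 111240 m, cos φ = 0.453466): observed ΔN = -447.2 m, observed ΔE = 229.5 m.
Subtracting the expected shift leaves a residual of -447.2 − (-429) = -18.2 m north and 229.5 − (211) = 18.5 m east.
Residual distance = √((-18.2)² + 18.5²) = 26.0 m.

26 m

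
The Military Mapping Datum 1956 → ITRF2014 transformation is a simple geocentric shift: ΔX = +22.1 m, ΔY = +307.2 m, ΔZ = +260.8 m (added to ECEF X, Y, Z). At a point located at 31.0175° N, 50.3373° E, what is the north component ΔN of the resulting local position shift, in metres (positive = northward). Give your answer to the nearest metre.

ΔN = 94 m

The local north axis is (−sin φ cos λ, −sin φ sin λ, cos φ), giving ΔN = -7.269 − 121.862 + 223.508 = 94.38 m.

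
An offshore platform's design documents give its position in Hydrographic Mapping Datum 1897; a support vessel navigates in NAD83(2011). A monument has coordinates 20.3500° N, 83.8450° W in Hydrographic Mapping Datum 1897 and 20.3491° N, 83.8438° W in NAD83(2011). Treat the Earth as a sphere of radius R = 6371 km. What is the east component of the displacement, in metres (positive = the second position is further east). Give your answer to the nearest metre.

Δφ = 20.3491° − 20.3500° = -0.0009°; Δλ = -83.8438° − -83.8450° = +0.0012°.
1° along a meridian = πR/180 = 111195 m.
ΔN = Δφ × 111195 = -100.1 m; ΔE = Δλ × 111195 × cos(20.3500°) = +0.0012 × 111195 × 0.937586 = 125.1 m.

ΔE = 125 m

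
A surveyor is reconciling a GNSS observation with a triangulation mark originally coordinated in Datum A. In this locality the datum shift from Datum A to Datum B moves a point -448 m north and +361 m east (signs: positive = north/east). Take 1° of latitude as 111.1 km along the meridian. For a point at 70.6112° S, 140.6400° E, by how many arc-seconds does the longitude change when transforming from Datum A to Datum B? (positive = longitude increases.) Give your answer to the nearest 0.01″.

Δλ = 35.24″

At latitude -70.6112°, cos φ = 0.331977.
1° of longitude at this latitude = 111.1 × cos φ = 36.88 km, so Δλ = 361.0 / 36882.6 = 0.0097878° = 35.236″.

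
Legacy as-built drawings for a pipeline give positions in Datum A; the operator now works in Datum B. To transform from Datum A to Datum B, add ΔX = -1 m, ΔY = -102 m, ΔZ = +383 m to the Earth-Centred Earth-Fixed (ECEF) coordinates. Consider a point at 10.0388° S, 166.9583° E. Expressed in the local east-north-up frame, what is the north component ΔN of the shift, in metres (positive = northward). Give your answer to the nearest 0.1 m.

ΔN = 373.3 m

At φ = -10.0388°, λ = 166.9583°: sin φ = -0.174315, cos φ = 0.984690, sin λ = 0.225660, cos λ = -0.974206.
ΔN = −sin φ cos λ·ΔX − sin φ sin λ·ΔY + cos φ·ΔZ = −(-0.174315)(-0.974206)(-1) − (-0.174315)(0.225660)(-102) + (0.984690)(383) = 373.29 m.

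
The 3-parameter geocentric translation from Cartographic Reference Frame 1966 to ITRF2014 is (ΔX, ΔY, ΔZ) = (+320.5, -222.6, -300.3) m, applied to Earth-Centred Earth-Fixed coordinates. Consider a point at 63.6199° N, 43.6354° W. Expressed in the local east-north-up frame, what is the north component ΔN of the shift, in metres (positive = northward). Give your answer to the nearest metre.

ΔN = -479 m

The local north axis is (−sin φ cos λ, −sin φ sin λ, cos φ), giving ΔN = -207.806 − 137.613 − 133.431 = -478.85 m.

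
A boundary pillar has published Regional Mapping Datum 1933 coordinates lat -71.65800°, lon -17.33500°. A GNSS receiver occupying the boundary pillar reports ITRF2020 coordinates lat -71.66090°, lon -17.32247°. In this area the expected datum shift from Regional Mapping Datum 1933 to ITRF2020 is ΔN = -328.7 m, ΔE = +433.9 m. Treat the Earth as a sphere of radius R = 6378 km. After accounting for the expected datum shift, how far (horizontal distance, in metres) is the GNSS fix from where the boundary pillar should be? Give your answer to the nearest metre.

Observed coordinate differences: Δφ = -0.00290°, Δλ = +0.01253°.
Converting to metres (1° lat = 111317 m, cos φ = 0.314688): observed ΔN = -322.8 m, observed ΔE = 438.9 m.
Subtracting the expected shift leaves a residual of -322.8 − (-328.7) = 5.9 m north and 438.9 − (433.9) = 5.0 m east.
Residual distance = √(5.9² + 5.0²) = 7.7 m.

8 m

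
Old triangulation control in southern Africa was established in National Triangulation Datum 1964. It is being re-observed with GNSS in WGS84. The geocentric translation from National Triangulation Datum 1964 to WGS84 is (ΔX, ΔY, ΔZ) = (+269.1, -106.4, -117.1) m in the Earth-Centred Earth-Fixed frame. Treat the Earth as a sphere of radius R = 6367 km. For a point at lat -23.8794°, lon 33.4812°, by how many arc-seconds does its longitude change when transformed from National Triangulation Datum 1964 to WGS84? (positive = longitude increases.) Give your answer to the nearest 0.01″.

Δλ = -8.40″

sin φ = -0.404813, cos φ = 0.914400, sin λ = 0.551663, cos λ = 0.834067.
East component: ΔE = −sin λ·ΔX + cos λ·ΔY = −(0.551663)(269.1) + (0.834067)(-106.4) = -237.20 m.
1° of latitude spans πR/180 = 111125 m; at latitude φ, 1° of longitude spans that × cos φ = 101612.8 m, so Δλ = -237.20 / 101612.8 × 3600 = -8.404″.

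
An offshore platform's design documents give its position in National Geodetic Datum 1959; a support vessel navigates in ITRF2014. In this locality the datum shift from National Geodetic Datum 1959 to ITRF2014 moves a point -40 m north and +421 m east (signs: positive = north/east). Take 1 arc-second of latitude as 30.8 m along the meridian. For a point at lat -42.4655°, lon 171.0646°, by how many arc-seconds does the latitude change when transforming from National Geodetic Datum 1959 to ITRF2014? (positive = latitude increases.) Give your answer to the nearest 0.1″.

Δφ = -1.3″

1″ of latitude = 30.80 m, so Δφ = -40.0 / 30.80 = -1.299″.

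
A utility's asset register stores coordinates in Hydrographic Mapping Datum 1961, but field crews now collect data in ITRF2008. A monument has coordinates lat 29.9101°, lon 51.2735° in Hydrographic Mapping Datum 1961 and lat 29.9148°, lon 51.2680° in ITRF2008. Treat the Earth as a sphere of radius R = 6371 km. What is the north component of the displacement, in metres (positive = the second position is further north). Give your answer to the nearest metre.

ΔN = 523 m

Δφ = 29.9148° − 29.9101° = +0.0047°; Δλ = 51.2680° − 51.2735° = -0.0055°.
1° along a meridian = πR/180 = 111195 m.
ΔN = Δφ × 111195 = 522.6 m; ΔE = Δλ × 111195 × cos(29.9101°) = -0.0055 × 111195 × 0.866809 = -530.1 m.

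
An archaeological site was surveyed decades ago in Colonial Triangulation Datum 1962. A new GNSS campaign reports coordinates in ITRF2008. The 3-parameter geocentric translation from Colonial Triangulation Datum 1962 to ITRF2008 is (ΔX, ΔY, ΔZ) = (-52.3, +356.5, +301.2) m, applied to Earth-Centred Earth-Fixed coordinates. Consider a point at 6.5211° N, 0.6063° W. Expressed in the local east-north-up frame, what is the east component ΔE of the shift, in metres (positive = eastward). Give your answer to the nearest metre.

ΔE = 356 m

The local east axis at (φ, λ) is (−sin λ, cos λ, 0), so ΔE = −sin(-0.6063°)·(-52.3) + cos(-0.6063°)·356.5 = 355.93 m.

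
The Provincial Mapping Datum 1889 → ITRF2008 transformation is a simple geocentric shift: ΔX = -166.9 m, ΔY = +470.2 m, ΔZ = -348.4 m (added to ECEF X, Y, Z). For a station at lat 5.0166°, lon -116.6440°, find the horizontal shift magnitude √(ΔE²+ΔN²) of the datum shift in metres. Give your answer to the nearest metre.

At φ = 5.0166°, λ = -116.6440°: sin φ = 0.087444, cos φ = 0.996169, sin λ = -0.893810, cos λ = -0.448446.
ΔE = −sin λ·ΔX + cos λ·ΔY = −(-0.893810)·(-166.9) + (-0.448446)·(470.2) = -360.04 m.
ΔN = −sin φ cos λ·ΔX − sin φ sin λ·ΔY + cos φ·ΔZ = −(0.087444)(-0.448446)(-166.9) − (0.087444)(-0.893810)(470.2) + (0.996169)(-348.4) = -316.86 m.
Horizontal magnitude = √(ΔE² + ΔN²) = √((-360.04)² + (-316.86)²) = 479.61 m.

480 m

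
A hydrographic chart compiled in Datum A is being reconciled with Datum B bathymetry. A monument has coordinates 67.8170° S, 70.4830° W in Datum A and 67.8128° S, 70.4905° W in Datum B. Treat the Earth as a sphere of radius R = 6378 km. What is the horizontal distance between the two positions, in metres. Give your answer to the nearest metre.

564 m

Δφ = -67.8128° − -67.8170° = +0.0042°; Δλ = -70.4905° − -70.4830° = -0.0075°.
1° along a meridian = πR/180 = 111317 m.
ΔN = Δφ × 111317 = 467.5 m; ΔE = Δλ × 111317 × cos(-67.8170°) = -0.0075 × 111317 × 0.377566 = -315.2 m.
Distance = √(ΔE² + ΔN²) = √((-315.2)² + 467.5²) = 563.9 m.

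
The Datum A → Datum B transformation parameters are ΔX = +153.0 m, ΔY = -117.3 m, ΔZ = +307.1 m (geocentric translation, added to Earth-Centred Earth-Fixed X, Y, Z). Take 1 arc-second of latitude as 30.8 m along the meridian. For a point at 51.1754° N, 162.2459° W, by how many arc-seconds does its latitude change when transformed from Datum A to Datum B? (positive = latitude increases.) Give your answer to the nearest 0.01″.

sin φ = 0.779069, cos φ = 0.626938, sin λ = -0.304932, cos λ = -0.952374.
North component: ΔN = −sin φ cos λ·ΔX − sin φ sin λ·ΔY + cos φ·ΔZ = −(0.779069)(-0.952374)(153.0) − (0.779069)(-0.304932)(-117.3) + (0.626938)(307.1) = 278.19 m.
1° of latitude spans 3600 × 30.80 = 110880 m, so Δφ = 278.19 / 110880 × 3600 = 9.032″.

Δφ = 9.03″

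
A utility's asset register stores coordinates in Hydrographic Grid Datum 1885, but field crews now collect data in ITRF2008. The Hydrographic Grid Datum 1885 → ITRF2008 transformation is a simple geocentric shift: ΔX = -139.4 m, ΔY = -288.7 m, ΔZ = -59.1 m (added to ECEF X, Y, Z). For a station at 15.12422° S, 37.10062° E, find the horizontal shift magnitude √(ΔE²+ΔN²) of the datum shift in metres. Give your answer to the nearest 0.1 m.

196.6 m

At φ = -15.12422°, λ = 37.10062°: sin φ = -0.260913, cos φ = 0.965362, sin λ = 0.603217, cos λ = 0.797577.
ΔE = −sin λ·ΔX + cos λ·ΔY = −(0.603217)·(-139.4) + (0.797577)·(-288.7) = -146.17 m.
ΔN = −sin φ cos λ·ΔX − sin φ sin λ·ΔY + cos φ·ΔZ = −(-0.260913)(0.797577)(-139.4) − (-0.260913)(0.603217)(-288.7) + (0.965362)(-59.1) = -131.50 m.
Horizontal magnitude = √(ΔE² + ΔN²) = √((-146.17)² + (-131.50)²) = 196.62 m.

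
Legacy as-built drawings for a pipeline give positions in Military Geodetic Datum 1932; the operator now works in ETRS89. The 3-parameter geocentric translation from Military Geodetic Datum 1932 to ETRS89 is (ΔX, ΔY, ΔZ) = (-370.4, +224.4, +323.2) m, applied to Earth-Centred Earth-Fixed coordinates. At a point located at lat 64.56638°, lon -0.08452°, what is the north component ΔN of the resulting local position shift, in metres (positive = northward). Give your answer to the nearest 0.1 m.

ΔN = 473.6 m

At φ = 64.56638°, λ = -0.08452°: sin φ = 0.903083, cos φ = 0.429465, sin λ = -0.001475, cos λ = 0.999999.
ΔN = −sin φ cos λ·ΔX − sin φ sin λ·ΔY + cos φ·ΔZ = −(0.903083)(0.999999)(-370.4) − (0.903083)(-0.001475)(224.4) + (0.429465)(323.2) = 473.60 m.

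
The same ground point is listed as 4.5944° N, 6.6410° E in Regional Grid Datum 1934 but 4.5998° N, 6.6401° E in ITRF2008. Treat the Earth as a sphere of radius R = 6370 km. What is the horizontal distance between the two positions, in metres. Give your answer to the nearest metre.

Δφ = 4.5998° − 4.5944° = +0.0054°; Δλ = 6.6401° − 6.6410° = -0.0009°.
1° along a meridian = πR/180 = 111177 m.
ΔN = Δφ × 111177 = 600.4 m; ΔE = Δλ × 111177 × cos(4.5944°) = -0.0009 × 111177 × 0.996787 = -99.7 m.
Distance = √(ΔE² + ΔN²) = √((-99.7)² + 600.4²) = 608.6 m.

609 m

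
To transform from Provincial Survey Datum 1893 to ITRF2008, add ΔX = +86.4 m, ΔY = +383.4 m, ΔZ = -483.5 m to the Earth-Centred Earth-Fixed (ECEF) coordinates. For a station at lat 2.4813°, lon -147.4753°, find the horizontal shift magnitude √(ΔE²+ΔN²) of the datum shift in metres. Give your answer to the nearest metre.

At φ = 2.4813°, λ = -147.4753°: sin φ = 0.043293, cos φ = 0.999062, sin λ = -0.537663, cos λ = -0.843160.
ΔE = −sin λ·ΔX + cos λ·ΔY = −(-0.537663)·(86.4) + (-0.843160)·(383.4) = -276.81 m.
ΔN = −sin φ cos λ·ΔX − sin φ sin λ·ΔY + cos φ·ΔZ = −(0.043293)(-0.843160)(86.4) − (0.043293)(-0.537663)(383.4) + (0.999062)(-483.5) = -470.97 m.
Horizontal magnitude = √(ΔE² + ΔN²) = √((-276.81)² + (-470.97)²) = 546.29 m.

546 m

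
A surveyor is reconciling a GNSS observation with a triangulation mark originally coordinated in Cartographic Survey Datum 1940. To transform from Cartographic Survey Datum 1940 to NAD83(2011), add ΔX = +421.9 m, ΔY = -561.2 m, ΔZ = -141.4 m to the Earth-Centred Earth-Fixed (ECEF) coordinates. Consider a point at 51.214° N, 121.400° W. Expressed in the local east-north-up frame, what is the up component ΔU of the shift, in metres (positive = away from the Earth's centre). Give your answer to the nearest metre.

At φ = 51.214°, λ = -121.400°: sin φ = 0.779491, cos φ = 0.626413, sin λ = -0.853551, cos λ = -0.521010.
ΔU = cos φ cos λ·ΔX + cos φ sin λ·ΔY + sin φ·ΔZ = (0.626413)(-0.521010)(421.9) + (0.626413)(-0.853551)(-561.2) + (0.779491)(-141.4) = 52.15 m.

ΔU = 52 m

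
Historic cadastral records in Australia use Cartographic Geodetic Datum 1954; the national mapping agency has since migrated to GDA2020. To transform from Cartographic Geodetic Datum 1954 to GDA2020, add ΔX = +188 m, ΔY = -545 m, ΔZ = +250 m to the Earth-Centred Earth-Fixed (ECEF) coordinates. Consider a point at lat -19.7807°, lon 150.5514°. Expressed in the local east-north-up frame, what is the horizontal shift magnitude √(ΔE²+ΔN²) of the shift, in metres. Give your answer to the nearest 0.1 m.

392.4 m

At φ = -19.7807°, λ = 150.5514°: sin φ = -0.338421, cos φ = 0.940995, sin λ = 0.491643, cos λ = -0.870797.
ΔE = −sin λ·ΔX + cos λ·ΔY = −(0.491643)·(188) + (-0.870797)·(-545) = 382.16 m.
ΔN = −sin φ cos λ·ΔX − sin φ sin λ·ΔY + cos φ·ΔZ = −(-0.338421)(-0.870797)(188) − (-0.338421)(0.491643)(-545) + (0.940995)(250) = 89.17 m.
Horizontal magnitude = √(ΔE² + ΔN²) = √(382.16² + 89.17²) = 392.42 m.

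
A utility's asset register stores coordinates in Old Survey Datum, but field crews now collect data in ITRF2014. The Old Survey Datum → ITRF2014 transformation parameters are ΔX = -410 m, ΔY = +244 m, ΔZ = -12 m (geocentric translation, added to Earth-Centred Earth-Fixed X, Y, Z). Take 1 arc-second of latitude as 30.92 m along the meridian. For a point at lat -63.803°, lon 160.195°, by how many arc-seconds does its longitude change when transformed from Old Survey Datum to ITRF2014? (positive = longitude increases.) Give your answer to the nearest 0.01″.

Δλ = -6.64″

sin φ = -0.897281, cos φ = 0.441459, sin λ = 0.338820, cos λ = -0.940851.
East component: ΔE = −sin λ·ΔX + cos λ·ΔY = −(0.338820)(-410) + (-0.940851)(244) = -90.65 m.
1° of latitude spans 3600 × 30.92 = 111312 m; at latitude φ, 1° of longitude spans that × cos φ = 49139.7 m, so Δλ = -90.65 / 49139.7 × 3600 = -6.641″.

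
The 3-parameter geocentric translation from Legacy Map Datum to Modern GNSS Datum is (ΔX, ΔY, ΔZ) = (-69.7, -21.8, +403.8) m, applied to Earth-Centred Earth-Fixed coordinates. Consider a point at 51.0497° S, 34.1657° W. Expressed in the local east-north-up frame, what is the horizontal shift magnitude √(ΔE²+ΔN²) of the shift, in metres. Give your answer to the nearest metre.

The local east axis at (φ, λ) is (−sin λ, cos λ, 0), so ΔE = −sin(-34.1657°)·(-69.7) + cos(-34.1657°)·(-21.8) = -57.18 m.
The local north axis is (−sin φ cos λ, −sin φ sin λ, cos φ), giving ΔN = -44.850 + 9.521 + 253.847 = 218.52 m.
Horizontal magnitude = √(ΔE² + ΔN²) = √((-57.18)² + 218.52²) = 225.88 m.

226 m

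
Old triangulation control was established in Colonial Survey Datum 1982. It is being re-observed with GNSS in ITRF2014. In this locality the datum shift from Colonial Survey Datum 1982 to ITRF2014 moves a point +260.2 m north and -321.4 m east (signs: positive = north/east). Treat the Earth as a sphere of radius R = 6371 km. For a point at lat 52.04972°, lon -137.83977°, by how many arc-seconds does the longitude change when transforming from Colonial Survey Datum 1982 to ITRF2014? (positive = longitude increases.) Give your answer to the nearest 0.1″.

Δλ = -16.9″

At latitude 52.04972°, cos φ = 0.614977.
One radian of longitude at latitude φ spans R cos φ, so Δλ = ΔE / (R cos φ) = -321.4 / (6371000 × 0.614977) = -8.2031e-05 rad = -16.920″.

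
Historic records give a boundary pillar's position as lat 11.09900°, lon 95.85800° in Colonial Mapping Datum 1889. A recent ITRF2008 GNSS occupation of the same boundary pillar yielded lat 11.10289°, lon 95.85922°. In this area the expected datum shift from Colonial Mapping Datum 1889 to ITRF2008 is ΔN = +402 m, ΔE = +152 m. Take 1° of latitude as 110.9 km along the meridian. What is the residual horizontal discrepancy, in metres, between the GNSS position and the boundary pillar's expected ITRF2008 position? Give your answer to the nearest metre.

Observed coordinate differences: Δφ = +0.00389°, Δλ = +0.00122°.
Converting to metres (1° lat = 110900 m, cos φ = 0.981296): observed ΔN = 431.4 m, observed ΔE = 132.8 m.
Subtracting the expected shift leaves a residual of 431.4 − (402) = 29.4 m north and 132.8 − (152) = -19.2 m east.
Residual distance = √(29.4² + (-19.2)²) = 35.1 m.

35 m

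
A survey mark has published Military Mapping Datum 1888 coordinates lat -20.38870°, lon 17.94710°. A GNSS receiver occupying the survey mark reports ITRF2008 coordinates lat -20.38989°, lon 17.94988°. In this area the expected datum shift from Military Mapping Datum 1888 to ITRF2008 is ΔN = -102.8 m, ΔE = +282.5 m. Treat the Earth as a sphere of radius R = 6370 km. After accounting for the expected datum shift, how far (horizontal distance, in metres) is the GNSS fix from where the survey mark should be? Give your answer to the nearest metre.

30 m

Observed coordinate differences: Δφ = -0.00119°, Δλ = +0.00278°.
Converting to metres (1° lat = 111177 m, cos φ = 0.937351): observed ΔN = -132.3 m, observed ΔE = 289.7 m.
Subtracting the expected shift leaves a residual of -132.3 − (-102.8) = -29.5 m north and 289.7 − (282.5) = 7.2 m east.
Residual distance = √((-29.5)² + 7.2²) = 30.4 m.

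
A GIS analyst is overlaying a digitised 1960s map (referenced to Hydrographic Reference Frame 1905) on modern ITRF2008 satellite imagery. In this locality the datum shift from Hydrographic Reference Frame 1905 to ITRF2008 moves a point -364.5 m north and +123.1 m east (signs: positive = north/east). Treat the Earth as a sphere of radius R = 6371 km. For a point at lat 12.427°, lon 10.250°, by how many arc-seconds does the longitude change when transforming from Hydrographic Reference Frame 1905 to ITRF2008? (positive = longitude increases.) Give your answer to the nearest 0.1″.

Δλ = 4.1″

At latitude 12.427°, cos φ = 0.976571.
One radian of longitude at latitude φ spans R cos φ, so Δλ = ΔE / (R cos φ) = 123.1 / (6371000 × 0.976571) = 1.9785e-05 rad = 4.081″.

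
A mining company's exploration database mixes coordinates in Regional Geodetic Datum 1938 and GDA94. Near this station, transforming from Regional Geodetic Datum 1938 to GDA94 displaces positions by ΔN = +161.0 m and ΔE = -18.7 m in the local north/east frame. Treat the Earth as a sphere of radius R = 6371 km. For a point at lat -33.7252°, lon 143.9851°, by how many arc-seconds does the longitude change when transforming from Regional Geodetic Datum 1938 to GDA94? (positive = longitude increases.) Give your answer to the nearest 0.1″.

At latitude -33.7252°, cos φ = 0.831710.
One radian of longitude at latitude φ spans R cos φ, so Δλ = ΔE / (R cos φ) = -18.7 / (6371000 × 0.831710) = -3.5291e-06 rad = -0.728″.

Δλ = -0.7″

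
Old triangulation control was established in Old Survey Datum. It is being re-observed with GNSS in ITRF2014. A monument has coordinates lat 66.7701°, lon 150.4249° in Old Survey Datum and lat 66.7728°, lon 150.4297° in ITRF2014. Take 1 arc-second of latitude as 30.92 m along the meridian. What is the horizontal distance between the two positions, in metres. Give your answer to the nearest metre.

Δφ = 66.7728° − 66.7701° = +0.0027°; Δλ = 150.4297° − 150.4249° = +0.0048°.
1° of latitude = 3600 × 30.92 = 111312 m.
ΔN = Δφ × 111312 = 300.5 m; ΔE = Δλ × 111312 × cos(66.7701°) = +0.0048 × 111312 × 0.394422 = 210.7 m.
Distance = √(ΔE² + ΔN²) = √(210.7² + 300.5²) = 367.1 m.

367 m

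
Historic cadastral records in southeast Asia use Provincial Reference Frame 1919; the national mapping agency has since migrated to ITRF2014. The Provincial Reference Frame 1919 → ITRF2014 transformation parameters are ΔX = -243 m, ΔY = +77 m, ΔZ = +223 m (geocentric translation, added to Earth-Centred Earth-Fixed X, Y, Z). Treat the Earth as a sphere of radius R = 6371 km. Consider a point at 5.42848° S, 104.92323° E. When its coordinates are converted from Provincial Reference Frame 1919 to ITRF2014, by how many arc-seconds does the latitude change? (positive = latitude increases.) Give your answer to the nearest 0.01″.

sin φ = -0.094603, cos φ = 0.995515, sin λ = 0.966272, cos λ = -0.257525.
North component: ΔN = −sin φ cos λ·ΔX − sin φ sin λ·ΔY + cos φ·ΔZ = −(-0.094603)(-0.257525)(-243) − (-0.094603)(0.966272)(77) + (0.995515)(223) = 234.96 m.
1° of latitude spans πR/180 = 111195 m, so Δφ = 234.96 / 111195 × 3600 = 7.607″.

Δφ = 7.61″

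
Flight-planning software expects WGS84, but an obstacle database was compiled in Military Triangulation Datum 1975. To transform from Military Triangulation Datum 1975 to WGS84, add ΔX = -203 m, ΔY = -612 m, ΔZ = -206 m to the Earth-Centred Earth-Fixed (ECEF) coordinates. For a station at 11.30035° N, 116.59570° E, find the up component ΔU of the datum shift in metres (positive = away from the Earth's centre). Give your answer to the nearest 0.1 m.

The local up (radial) axis is (cos φ cos λ, cos φ sin λ, sin φ), giving ΔU = 89.120 − 536.634 − 40.366 = -487.88 m.

ΔU = -487.9 m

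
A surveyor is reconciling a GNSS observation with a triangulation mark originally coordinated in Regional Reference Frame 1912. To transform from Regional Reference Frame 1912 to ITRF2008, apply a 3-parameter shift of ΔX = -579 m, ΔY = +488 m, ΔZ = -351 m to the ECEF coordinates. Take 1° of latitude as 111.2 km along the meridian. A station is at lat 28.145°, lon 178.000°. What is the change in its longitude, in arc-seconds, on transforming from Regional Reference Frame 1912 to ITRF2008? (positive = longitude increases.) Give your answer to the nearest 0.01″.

Δλ = -17.16″

sin φ = 0.471705, cos φ = 0.881757, sin λ = 0.034899, cos λ = -0.999391.
East component: ΔE = −sin λ·ΔX + cos λ·ΔY = −(0.034899)(-579) + (-0.999391)(488) = -467.50 m.
1° of latitude spans 111200 m; at latitude φ, 1° of longitude spans that × cos φ = 98051.3 m, so Δλ = -467.50 / 98051.3 × 3600 = -17.164″.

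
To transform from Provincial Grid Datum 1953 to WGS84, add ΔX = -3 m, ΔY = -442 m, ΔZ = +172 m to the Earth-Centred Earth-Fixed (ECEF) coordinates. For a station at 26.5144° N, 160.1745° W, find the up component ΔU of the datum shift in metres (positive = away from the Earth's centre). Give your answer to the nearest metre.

ΔU = 213 m

At φ = 26.5144°, λ = -160.1745°: sin φ = 0.446423, cos φ = 0.894822, sin λ = -0.339157, cos λ = -0.940730.
ΔU = cos φ cos λ·ΔX + cos φ sin λ·ΔY + sin φ·ΔZ = (0.894822)(-0.940730)(-3) + (0.894822)(-0.339157)(-442) + (0.446423)(172) = 213.45 m.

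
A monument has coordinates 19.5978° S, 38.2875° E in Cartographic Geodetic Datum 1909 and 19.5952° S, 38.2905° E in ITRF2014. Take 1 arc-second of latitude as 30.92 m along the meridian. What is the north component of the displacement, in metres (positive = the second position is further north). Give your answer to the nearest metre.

Δφ = -19.5952° − -19.5978° = +0.0026°; Δλ = 38.2905° − 38.2875° = +0.0030°.
1° of latitude = 3600 × 30.92 = 111312 m.
ΔN = Δφ × 111312 = 289.4 m; ΔE = Δλ × 111312 × cos(-19.5978°) = +0.0030 × 111312 × 0.942070 = 314.6 m.

ΔN = 289 m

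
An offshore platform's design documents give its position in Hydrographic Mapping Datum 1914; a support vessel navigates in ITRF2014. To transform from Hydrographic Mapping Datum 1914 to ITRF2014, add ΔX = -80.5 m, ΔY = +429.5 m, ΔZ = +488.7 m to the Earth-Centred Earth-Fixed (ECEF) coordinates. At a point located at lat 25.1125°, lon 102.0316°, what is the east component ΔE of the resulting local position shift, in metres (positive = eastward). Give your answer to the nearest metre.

The local east axis at (φ, λ) is (−sin λ, cos λ, 0), so ΔE = −sin(102.0316°)·(-80.5) + cos(102.0316°)·429.5 = -10.80 m.

ΔE = -11 m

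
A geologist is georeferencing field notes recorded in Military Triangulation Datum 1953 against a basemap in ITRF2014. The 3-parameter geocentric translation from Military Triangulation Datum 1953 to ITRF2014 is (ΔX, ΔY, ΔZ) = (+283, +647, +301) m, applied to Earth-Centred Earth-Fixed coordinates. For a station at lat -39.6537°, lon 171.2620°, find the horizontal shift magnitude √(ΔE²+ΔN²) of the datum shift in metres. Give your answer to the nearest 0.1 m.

692.3 m

The local east axis at (φ, λ) is (−sin λ, cos λ, 0), so ΔE = −sin(171.2620°)·283 + cos(171.2620°)·647 = -682.48 m.
The local north axis is (−sin φ cos λ, −sin φ sin λ, cos φ), giving ΔN = -178.499 + 62.723 + 231.745 = 115.97 m.
Horizontal magnitude = √(ΔE² + ΔN²) = √((-682.48)² + 115.97²) = 692.27 m.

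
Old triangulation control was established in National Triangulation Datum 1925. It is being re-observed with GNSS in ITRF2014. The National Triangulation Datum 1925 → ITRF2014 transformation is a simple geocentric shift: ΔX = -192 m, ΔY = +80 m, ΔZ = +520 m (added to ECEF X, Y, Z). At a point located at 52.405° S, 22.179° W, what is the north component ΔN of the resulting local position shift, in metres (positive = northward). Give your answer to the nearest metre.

The local north axis is (−sin φ cos λ, −sin φ sin λ, cos φ), giving ΔN = -140.874 − 23.929 + 317.240 = 152.44 m.

ΔN = 152 m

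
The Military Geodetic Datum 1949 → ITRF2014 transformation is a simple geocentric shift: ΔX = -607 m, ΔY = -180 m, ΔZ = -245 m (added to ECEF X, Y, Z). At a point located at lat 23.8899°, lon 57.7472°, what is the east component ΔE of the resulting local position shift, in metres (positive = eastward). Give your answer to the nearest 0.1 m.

The local east axis at (φ, λ) is (−sin λ, cos λ, 0), so ΔE = −sin(57.7472°)·(-607) + cos(57.7472°)·(-180) = 417.28 m.

ΔE = 417.3 m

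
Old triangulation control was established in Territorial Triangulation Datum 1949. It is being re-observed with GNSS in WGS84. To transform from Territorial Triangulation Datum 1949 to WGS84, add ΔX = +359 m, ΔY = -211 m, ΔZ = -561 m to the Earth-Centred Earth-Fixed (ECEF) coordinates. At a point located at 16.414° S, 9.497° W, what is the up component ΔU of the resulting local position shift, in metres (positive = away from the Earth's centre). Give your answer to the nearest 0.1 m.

ΔU = 531.6 m

At φ = -16.414°, λ = -9.497°: sin φ = -0.282576, cos φ = 0.959245, sin λ = -0.164996, cos λ = 0.986294.
ΔU = cos φ cos λ·ΔX + cos φ sin λ·ΔY + sin φ·ΔZ = (0.959245)(0.986294)(359) + (0.959245)(-0.164996)(-211) + (-0.282576)(-561) = 531.57 m.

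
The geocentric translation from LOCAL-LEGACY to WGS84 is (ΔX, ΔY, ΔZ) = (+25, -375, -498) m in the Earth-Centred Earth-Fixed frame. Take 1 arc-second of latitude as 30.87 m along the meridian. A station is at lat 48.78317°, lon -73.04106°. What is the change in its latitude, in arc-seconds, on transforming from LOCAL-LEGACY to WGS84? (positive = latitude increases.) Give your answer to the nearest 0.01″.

sin φ = 0.752221, cos φ = 0.658910, sin λ = -0.956514, cos λ = 0.291686.
North component: ΔN = −sin φ cos λ·ΔX − sin φ sin λ·ΔY + cos φ·ΔZ = −(0.752221)(0.291686)(25) − (0.752221)(-0.956514)(-375) + (0.658910)(-498) = -603.44 m.
1° of latitude spans 3600 × 30.87 = 111132 m, so Δφ = -603.44 / 111132 × 3600 = -19.548″.

Δφ = -19.55″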